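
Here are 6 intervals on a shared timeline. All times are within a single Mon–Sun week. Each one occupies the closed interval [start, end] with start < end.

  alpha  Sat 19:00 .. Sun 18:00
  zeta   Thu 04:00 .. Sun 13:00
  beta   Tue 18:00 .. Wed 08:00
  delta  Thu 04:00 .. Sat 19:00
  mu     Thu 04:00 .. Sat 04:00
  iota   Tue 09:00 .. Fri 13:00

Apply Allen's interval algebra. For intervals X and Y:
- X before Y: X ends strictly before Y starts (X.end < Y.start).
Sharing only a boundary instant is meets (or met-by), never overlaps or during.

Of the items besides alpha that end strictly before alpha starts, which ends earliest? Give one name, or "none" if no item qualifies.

beta

Target alpha = [Sat 19:00, Sun 18:00].
beta [Tue 18:00, Wed 08:00] → before → candidate.
delta [Thu 04:00, Sat 19:00] → meets → excluded.
iota [Tue 09:00, Fri 13:00] → before → candidate.
mu [Thu 04:00, Sat 04:00] → before → candidate.
zeta [Thu 04:00, Sun 13:00] → overlaps → excluded.
Among candidates, earliest end is Wed 08:00 → beta.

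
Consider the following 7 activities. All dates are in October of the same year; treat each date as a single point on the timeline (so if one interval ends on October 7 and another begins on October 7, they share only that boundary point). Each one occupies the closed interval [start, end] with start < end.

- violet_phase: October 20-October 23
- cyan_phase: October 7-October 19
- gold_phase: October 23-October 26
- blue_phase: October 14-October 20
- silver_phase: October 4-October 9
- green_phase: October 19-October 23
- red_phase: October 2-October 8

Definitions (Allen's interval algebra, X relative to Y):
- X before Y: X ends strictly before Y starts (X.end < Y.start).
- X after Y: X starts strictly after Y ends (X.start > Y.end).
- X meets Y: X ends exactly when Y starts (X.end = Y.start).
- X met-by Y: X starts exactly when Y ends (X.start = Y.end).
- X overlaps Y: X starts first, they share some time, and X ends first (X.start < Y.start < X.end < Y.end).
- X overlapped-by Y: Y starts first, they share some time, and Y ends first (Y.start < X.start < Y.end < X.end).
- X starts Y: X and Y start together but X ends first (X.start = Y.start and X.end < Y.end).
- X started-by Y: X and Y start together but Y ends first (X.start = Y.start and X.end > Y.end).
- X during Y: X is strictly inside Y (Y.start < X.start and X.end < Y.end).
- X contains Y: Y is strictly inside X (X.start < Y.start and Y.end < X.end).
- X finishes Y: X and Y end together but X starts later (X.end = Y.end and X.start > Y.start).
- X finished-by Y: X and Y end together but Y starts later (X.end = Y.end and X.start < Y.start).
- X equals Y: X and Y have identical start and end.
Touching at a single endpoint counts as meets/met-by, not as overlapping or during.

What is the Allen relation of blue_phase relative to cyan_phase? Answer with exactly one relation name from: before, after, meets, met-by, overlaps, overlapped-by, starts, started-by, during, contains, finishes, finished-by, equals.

blue_phase = [October 14, October 20]; cyan_phase = [October 7, October 19].
Compare endpoints: blue_phase.start > cyan_phase.start, blue_phase.start < cyan_phase.end, blue_phase.end > cyan_phase.start, blue_phase.end > cyan_phase.end.
That pattern is 'overlapped-by'.

overlapped-by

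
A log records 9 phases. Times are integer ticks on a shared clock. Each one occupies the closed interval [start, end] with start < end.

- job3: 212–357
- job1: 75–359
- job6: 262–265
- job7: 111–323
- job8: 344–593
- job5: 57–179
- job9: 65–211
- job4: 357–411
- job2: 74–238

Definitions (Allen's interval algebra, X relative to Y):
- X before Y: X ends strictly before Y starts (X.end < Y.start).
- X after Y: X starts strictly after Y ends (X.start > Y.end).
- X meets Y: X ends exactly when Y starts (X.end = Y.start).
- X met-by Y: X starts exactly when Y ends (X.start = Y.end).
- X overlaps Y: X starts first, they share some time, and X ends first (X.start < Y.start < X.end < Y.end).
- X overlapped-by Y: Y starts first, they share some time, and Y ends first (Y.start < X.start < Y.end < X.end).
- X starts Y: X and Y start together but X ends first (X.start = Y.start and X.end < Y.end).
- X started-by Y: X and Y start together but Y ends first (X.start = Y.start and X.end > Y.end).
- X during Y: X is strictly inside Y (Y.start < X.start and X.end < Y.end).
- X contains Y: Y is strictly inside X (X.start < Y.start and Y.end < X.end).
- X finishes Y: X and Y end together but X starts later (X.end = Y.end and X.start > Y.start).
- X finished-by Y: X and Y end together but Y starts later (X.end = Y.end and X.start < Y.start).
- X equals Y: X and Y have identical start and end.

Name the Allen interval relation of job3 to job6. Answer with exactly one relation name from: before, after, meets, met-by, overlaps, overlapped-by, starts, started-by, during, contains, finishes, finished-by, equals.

contains

job3 = [212, 357]; job6 = [262, 265].
Compare endpoints: job3.start < job6.start, job3.start < job6.end, job3.end > job6.start, job3.end > job6.end.
That pattern is 'contains'.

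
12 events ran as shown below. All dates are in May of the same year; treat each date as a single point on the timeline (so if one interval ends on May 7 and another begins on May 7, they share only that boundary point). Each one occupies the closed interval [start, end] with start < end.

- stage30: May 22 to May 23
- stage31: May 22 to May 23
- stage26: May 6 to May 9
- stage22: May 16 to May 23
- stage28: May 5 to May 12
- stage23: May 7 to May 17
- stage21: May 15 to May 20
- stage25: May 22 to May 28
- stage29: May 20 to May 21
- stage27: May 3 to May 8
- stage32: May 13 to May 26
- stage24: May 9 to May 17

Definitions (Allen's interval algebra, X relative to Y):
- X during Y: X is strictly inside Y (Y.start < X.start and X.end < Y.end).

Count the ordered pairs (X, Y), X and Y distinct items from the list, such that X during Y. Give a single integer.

Checking all 132 ordered pairs for relation 'during'; matching pairs in alphabetical order:
(stage21, stage32): stage21 during stage32 ✓
(stage22, stage32): stage22 during stage32 ✓
(stage26, stage28): stage26 during stage28 ✓
(stage29, stage22): stage29 during stage22 ✓
(stage29, stage32): stage29 during stage32 ✓
(stage30, stage32): stage30 during stage32 ✓
(stage31, stage32): stage31 during stage32 ✓
Count: 7.

7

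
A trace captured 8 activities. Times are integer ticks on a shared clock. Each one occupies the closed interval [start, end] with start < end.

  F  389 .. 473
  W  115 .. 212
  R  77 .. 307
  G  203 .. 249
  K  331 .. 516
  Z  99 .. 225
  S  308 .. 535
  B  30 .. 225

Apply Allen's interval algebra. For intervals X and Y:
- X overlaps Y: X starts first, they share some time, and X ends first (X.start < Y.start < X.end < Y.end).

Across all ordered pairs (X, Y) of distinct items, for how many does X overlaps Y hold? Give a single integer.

4

Checking all 56 ordered pairs for relation 'overlaps'; matching pairs in alphabetical order:
(B, G): B overlaps G ✓
(B, R): B overlaps R ✓
(W, G): W overlaps G ✓
(Z, G): Z overlaps G ✓
Count: 4.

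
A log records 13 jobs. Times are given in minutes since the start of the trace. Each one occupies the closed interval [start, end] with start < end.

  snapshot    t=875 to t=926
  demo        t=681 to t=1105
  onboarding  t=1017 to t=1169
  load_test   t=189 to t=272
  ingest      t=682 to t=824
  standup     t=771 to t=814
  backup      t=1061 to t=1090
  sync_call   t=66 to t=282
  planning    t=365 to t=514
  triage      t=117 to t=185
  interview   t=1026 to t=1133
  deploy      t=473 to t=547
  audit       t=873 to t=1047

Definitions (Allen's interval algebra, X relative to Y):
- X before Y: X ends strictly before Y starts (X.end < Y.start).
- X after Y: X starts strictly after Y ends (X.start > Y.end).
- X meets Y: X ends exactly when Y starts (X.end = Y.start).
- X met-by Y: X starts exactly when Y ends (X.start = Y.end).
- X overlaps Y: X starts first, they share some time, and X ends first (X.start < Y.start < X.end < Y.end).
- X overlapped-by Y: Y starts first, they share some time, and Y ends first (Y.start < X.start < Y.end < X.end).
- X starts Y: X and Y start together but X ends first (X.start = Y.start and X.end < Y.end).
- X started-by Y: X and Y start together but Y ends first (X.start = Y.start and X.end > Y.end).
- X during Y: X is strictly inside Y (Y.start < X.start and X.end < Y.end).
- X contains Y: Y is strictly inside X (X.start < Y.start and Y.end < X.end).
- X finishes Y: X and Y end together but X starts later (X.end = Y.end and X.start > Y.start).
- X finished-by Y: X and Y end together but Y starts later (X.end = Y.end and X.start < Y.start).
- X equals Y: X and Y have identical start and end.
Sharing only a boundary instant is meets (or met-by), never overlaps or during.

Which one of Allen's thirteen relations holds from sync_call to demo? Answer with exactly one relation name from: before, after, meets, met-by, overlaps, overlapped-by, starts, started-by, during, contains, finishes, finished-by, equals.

before

sync_call = [t=66, t=282]; demo = [t=681, t=1105].
Compare endpoints: sync_call.start < demo.start, sync_call.start < demo.end, sync_call.end < demo.start, sync_call.end < demo.end.
That pattern is 'before'.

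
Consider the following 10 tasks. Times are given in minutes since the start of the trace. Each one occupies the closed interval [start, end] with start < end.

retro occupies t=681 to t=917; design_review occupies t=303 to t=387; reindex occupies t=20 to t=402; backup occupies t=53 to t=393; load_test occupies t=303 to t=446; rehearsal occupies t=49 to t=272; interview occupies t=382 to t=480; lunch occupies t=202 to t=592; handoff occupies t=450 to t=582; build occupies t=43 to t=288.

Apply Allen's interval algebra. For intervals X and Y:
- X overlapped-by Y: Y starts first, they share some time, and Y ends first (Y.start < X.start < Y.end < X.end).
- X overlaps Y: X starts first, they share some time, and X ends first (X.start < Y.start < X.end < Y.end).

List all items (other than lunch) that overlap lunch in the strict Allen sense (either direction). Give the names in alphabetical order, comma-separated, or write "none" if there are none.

Target lunch = [t=202, t=592].
backup [t=53, t=393] → overlaps → yes.
build [t=43, t=288] → overlaps → yes.
design_review [t=303, t=387] → during → no.
handoff [t=450, t=582] → during → no.
interview [t=382, t=480] → during → no.
load_test [t=303, t=446] → during → no.
rehearsal [t=49, t=272] → overlaps → yes.
reindex [t=20, t=402] → overlaps → yes.
retro [t=681, t=917] → after → no.
Result: backup, build, rehearsal, reindex.

backup, build, rehearsal, reindex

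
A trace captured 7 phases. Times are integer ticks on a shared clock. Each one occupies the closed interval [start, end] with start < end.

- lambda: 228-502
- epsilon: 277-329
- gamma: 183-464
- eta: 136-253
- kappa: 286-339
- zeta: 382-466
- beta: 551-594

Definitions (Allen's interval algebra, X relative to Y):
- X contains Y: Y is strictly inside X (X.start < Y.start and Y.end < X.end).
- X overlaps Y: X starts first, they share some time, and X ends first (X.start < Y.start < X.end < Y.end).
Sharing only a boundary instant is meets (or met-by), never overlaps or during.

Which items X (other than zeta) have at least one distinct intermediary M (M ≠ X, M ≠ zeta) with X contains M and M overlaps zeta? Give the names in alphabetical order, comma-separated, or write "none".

Target zeta = [382, 466].
Intermediaries M with M overlaps zeta: gamma.
Via gamma — items with X contains gamma: none.
Union: none.

none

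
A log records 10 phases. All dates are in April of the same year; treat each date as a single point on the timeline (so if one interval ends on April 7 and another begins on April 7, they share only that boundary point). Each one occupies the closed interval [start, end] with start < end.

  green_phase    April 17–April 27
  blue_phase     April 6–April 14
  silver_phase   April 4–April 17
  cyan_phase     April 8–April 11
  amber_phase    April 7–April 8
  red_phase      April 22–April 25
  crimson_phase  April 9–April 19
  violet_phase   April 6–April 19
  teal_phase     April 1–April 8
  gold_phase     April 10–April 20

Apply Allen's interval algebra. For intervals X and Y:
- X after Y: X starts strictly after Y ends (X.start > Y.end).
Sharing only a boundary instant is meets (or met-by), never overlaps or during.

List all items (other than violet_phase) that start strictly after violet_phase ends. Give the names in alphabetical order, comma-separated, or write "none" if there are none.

Target violet_phase = [April 6, April 19].
amber_phase [April 7, April 8] → during → no.
blue_phase [April 6, April 14] → starts → no.
crimson_phase [April 9, April 19] → finishes → no.
cyan_phase [April 8, April 11] → during → no.
gold_phase [April 10, April 20] → overlapped-by → no.
green_phase [April 17, April 27] → overlapped-by → no.
red_phase [April 22, April 25] → after → yes.
silver_phase [April 4, April 17] → overlaps → no.
teal_phase [April 1, April 8] → overlaps → no.
Result: red_phase.

red_phase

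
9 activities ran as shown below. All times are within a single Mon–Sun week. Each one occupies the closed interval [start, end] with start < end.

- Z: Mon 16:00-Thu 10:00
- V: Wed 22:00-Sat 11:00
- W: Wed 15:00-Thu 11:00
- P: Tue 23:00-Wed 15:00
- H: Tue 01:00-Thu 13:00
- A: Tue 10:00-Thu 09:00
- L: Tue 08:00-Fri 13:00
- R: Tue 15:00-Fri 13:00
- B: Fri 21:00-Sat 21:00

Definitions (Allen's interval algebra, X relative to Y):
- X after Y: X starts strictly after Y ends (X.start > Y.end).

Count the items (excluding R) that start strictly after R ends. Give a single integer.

1

Target R = [Tue 15:00, Fri 13:00].
A [Tue 10:00, Thu 09:00] → overlaps → no.
B [Fri 21:00, Sat 21:00] → after → counts.
H [Tue 01:00, Thu 13:00] → overlaps → no.
L [Tue 08:00, Fri 13:00] → finished-by → no.
P [Tue 23:00, Wed 15:00] → during → no.
V [Wed 22:00, Sat 11:00] → overlapped-by → no.
W [Wed 15:00, Thu 11:00] → during → no.
Z [Mon 16:00, Thu 10:00] → overlaps → no.
Total: 1.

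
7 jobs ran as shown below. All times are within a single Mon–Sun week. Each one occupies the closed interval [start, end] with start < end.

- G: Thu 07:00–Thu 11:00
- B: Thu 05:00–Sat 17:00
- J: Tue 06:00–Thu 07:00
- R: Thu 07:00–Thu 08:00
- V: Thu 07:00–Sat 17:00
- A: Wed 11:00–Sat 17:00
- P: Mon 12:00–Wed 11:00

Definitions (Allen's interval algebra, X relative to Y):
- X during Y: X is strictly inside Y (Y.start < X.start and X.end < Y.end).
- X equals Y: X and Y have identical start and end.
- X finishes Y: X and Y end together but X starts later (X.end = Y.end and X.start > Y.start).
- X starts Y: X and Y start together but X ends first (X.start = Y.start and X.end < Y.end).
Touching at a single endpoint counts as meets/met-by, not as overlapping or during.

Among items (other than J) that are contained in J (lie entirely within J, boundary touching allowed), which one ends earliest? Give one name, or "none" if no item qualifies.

Target J = [Tue 06:00, Thu 07:00].
A [Wed 11:00, Sat 17:00] → overlapped-by → excluded.
B [Thu 05:00, Sat 17:00] → overlapped-by → excluded.
G [Thu 07:00, Thu 11:00] → met-by → excluded.
P [Mon 12:00, Wed 11:00] → overlaps → excluded.
R [Thu 07:00, Thu 08:00] → met-by → excluded.
V [Thu 07:00, Sat 17:00] → met-by → excluded.
No candidates → none.

none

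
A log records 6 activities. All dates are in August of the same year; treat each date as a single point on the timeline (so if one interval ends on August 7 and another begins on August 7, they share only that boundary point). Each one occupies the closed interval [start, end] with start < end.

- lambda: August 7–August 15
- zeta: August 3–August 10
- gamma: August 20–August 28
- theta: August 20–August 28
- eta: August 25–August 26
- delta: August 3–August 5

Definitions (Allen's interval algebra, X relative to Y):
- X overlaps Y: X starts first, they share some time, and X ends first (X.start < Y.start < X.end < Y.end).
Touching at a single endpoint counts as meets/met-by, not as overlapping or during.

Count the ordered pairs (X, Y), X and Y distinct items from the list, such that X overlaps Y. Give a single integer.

1

Checking all 30 ordered pairs for relation 'overlaps'; matching pairs in alphabetical order:
(zeta, lambda): zeta overlaps lambda ✓
Count: 1.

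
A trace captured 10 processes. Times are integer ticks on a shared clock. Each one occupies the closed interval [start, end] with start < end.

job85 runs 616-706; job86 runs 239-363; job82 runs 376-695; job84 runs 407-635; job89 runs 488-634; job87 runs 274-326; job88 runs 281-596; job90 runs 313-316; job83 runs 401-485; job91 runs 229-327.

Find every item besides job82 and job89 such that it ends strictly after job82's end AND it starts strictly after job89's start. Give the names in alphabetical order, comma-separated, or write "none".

job85

Conditions: its end is strictly after job82's end (X.end > 695) AND its start is strictly after job89's start (X.start > 488).
job83: end 485 > 695? ✗; start 401 > 488? ✗ → no.
job84: end 635 > 695? ✗; start 407 > 488? ✗ → no.
job85: end 706 > 695? ✓; start 616 > 488? ✓ → yes.
job86: end 363 > 695? ✗; start 239 > 488? ✗ → no.
job87: end 326 > 695? ✗; start 274 > 488? ✗ → no.
job88: end 596 > 695? ✗; start 281 > 488? ✗ → no.
job90: end 316 > 695? ✗; start 313 > 488? ✗ → no.
job91: end 327 > 695? ✗; start 229 > 488? ✗ → no.
Result: job85.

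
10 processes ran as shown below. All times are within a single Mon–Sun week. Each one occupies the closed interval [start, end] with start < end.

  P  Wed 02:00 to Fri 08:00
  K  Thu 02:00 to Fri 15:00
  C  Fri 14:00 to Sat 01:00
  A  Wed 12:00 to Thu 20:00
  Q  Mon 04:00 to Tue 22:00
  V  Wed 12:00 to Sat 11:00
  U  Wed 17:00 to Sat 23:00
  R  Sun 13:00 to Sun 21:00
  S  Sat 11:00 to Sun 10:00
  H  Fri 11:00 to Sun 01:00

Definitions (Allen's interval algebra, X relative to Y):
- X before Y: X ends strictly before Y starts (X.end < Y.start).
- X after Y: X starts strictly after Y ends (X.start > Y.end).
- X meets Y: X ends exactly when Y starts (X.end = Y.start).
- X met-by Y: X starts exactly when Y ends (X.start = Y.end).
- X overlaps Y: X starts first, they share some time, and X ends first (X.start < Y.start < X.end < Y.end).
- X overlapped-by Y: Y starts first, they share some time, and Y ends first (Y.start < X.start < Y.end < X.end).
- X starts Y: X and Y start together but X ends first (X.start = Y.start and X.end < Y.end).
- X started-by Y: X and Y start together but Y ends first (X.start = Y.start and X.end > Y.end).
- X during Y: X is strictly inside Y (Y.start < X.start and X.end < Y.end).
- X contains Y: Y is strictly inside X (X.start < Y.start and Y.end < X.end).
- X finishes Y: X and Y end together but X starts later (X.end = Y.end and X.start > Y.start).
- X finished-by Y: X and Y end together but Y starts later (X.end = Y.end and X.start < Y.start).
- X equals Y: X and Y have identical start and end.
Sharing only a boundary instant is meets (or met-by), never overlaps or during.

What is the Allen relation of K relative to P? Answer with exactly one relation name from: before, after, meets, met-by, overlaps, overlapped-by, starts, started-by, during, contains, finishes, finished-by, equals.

K = [Thu 02:00, Fri 15:00]; P = [Wed 02:00, Fri 08:00].
Compare endpoints: K.start > P.start, K.start < P.end, K.end > P.start, K.end > P.end.
That pattern is 'overlapped-by'.

overlapped-by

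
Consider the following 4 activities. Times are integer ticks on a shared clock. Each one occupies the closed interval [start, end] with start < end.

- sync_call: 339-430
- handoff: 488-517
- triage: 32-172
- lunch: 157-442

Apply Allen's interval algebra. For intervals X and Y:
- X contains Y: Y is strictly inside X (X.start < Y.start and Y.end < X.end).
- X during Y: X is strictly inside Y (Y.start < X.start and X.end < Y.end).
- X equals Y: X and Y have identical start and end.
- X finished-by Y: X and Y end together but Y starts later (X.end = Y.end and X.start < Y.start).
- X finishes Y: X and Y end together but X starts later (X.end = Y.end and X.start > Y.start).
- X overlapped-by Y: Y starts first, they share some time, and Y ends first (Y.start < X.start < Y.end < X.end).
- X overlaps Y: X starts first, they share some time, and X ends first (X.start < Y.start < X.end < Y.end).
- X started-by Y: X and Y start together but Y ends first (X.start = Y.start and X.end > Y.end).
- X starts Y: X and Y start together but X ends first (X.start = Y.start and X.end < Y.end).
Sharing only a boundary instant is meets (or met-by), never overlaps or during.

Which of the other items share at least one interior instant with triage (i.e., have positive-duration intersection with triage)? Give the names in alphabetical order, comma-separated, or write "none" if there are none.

Target triage = [32, 172].
handoff [488, 517] → after → no.
lunch [157, 442] → overlapped-by → yes.
sync_call [339, 430] → after → no.
Result: lunch.

lunch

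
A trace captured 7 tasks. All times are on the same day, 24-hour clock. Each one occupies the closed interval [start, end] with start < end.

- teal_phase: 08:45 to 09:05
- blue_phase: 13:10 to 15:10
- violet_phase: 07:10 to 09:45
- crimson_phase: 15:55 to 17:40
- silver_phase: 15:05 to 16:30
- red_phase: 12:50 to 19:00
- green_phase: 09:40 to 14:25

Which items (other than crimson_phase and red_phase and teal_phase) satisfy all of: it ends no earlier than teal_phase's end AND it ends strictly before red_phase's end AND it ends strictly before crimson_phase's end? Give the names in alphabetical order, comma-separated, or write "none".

blue_phase, green_phase, silver_phase, violet_phase

Conditions: its end is no earlier than teal_phase's end (X.end >= 09:05) AND its end is strictly before red_phase's end (X.end < 19:00) AND its end is strictly before crimson_phase's end (X.end < 17:40).
blue_phase: end 15:10 >= 09:05? ✓; end 15:10 < 19:00? ✓; end 15:10 < 17:40? ✓ → yes.
green_phase: end 14:25 >= 09:05? ✓; end 14:25 < 19:00? ✓; end 14:25 < 17:40? ✓ → yes.
silver_phase: end 16:30 >= 09:05? ✓; end 16:30 < 19:00? ✓; end 16:30 < 17:40? ✓ → yes.
violet_phase: end 09:45 >= 09:05? ✓; end 09:45 < 19:00? ✓; end 09:45 < 17:40? ✓ → yes.
Result: blue_phase, green_phase, silver_phase, violet_phase.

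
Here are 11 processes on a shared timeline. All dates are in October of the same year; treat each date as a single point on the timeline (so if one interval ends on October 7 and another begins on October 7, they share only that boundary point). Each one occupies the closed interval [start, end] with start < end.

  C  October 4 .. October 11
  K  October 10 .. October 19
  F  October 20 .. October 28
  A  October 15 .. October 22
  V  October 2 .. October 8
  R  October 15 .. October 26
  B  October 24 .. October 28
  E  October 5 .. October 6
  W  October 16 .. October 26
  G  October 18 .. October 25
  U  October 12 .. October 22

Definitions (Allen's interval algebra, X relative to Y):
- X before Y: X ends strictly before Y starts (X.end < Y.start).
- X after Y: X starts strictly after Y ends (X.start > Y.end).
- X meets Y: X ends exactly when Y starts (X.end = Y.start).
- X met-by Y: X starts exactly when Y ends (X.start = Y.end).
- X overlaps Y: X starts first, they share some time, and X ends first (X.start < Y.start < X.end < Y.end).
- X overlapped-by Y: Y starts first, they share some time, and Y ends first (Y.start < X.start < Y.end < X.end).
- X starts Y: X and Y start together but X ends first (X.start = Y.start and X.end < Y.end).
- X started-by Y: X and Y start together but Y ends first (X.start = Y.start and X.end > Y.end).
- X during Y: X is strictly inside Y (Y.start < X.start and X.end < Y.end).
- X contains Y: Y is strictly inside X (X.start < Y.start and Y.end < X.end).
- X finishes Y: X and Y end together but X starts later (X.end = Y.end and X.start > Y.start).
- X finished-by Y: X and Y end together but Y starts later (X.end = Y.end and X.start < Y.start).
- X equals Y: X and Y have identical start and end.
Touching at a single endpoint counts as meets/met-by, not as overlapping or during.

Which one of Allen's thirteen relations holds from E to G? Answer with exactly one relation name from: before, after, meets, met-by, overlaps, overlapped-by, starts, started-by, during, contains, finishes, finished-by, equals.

before

E = [October 5, October 6]; G = [October 18, October 25].
Compare endpoints: E.start < G.start, E.start < G.end, E.end < G.start, E.end < G.end.
That pattern is 'before'.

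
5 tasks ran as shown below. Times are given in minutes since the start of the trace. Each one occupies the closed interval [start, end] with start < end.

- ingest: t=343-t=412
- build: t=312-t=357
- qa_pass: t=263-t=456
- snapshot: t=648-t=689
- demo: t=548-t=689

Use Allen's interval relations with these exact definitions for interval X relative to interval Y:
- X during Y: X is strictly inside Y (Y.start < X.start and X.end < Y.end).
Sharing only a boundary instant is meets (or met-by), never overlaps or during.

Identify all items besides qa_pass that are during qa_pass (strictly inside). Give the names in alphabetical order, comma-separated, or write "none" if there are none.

Target qa_pass = [t=263, t=456].
build [t=312, t=357] → during → yes.
demo [t=548, t=689] → after → no.
ingest [t=343, t=412] → during → yes.
snapshot [t=648, t=689] → after → no.
Result: build, ingest.

build, ingest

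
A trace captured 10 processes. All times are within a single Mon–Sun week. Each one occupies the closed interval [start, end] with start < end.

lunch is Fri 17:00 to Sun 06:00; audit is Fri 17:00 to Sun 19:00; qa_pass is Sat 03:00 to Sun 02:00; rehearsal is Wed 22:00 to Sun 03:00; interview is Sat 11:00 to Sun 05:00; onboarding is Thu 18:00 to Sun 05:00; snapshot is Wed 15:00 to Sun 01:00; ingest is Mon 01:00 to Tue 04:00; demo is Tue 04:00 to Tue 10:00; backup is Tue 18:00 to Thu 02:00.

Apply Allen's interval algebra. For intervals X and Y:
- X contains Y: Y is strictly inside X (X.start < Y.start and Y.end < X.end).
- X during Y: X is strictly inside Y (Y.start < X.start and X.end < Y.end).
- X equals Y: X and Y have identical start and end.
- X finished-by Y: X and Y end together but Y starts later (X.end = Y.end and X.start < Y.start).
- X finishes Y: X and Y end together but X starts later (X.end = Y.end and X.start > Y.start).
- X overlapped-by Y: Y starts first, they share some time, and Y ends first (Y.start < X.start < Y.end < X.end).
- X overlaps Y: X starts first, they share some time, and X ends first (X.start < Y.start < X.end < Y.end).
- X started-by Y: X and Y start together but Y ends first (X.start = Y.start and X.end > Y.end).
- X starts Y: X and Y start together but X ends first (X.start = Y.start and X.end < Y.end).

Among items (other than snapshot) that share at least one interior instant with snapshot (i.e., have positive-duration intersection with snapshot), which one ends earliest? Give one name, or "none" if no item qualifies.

Target snapshot = [Wed 15:00, Sun 01:00].
audit [Fri 17:00, Sun 19:00] → overlapped-by → candidate.
backup [Tue 18:00, Thu 02:00] → overlaps → candidate.
demo [Tue 04:00, Tue 10:00] → before → excluded.
ingest [Mon 01:00, Tue 04:00] → before → excluded.
interview [Sat 11:00, Sun 05:00] → overlapped-by → candidate.
lunch [Fri 17:00, Sun 06:00] → overlapped-by → candidate.
onboarding [Thu 18:00, Sun 05:00] → overlapped-by → candidate.
qa_pass [Sat 03:00, Sun 02:00] → overlapped-by → candidate.
rehearsal [Wed 22:00, Sun 03:00] → overlapped-by → candidate.
Among candidates, earliest end is Thu 02:00 → backup.

backup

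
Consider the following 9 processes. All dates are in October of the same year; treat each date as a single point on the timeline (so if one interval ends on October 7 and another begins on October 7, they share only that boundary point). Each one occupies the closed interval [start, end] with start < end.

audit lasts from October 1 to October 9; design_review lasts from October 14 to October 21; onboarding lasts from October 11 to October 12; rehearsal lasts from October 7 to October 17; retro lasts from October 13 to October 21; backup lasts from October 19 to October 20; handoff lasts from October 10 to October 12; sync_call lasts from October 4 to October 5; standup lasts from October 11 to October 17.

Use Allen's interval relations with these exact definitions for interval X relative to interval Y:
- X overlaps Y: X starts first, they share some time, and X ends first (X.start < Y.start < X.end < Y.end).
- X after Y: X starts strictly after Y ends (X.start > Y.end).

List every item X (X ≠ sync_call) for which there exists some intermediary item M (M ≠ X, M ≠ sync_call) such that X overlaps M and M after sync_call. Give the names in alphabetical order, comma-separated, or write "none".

Target sync_call = [October 4, October 5].
Intermediaries M with M after sync_call: backup, design_review, handoff, onboarding, rehearsal, retro, standup.
Via backup — items with X overlaps backup: none.
Via design_review — items with X overlaps design_review: rehearsal, standup.
Via handoff — items with X overlaps handoff: none.
Via onboarding — items with X overlaps onboarding: none.
Via rehearsal — items with X overlaps rehearsal: audit.
Via retro — items with X overlaps retro: rehearsal, standup.
Via standup — items with X overlaps standup: handoff.
Union: audit, handoff, rehearsal, standup.

audit, handoff, rehearsal, standup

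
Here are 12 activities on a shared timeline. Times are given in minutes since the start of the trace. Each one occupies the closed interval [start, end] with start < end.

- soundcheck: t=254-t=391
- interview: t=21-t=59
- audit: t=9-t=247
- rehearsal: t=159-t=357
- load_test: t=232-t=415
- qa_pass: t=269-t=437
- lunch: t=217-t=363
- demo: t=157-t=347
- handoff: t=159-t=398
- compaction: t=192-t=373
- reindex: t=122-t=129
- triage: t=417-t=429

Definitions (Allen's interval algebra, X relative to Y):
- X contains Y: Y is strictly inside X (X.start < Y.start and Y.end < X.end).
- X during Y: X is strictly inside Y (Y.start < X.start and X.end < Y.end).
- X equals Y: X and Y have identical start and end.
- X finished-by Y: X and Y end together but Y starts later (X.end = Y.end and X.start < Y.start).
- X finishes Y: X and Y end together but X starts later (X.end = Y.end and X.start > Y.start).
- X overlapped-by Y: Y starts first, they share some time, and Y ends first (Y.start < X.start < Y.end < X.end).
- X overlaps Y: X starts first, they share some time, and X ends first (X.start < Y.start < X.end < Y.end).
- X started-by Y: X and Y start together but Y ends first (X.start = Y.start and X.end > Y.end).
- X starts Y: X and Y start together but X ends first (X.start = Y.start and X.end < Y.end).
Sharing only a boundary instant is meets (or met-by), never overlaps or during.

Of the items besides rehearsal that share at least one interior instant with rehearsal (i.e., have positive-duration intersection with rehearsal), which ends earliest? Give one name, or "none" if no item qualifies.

Target rehearsal = [t=159, t=357].
audit [t=9, t=247] → overlaps → candidate.
compaction [t=192, t=373] → overlapped-by → candidate.
demo [t=157, t=347] → overlaps → candidate.
handoff [t=159, t=398] → started-by → candidate.
interview [t=21, t=59] → before → excluded.
load_test [t=232, t=415] → overlapped-by → candidate.
lunch [t=217, t=363] → overlapped-by → candidate.
qa_pass [t=269, t=437] → overlapped-by → candidate.
reindex [t=122, t=129] → before → excluded.
soundcheck [t=254, t=391] → overlapped-by → candidate.
triage [t=417, t=429] → after → excluded.
Among candidates, earliest end is t=247 → audit.

audit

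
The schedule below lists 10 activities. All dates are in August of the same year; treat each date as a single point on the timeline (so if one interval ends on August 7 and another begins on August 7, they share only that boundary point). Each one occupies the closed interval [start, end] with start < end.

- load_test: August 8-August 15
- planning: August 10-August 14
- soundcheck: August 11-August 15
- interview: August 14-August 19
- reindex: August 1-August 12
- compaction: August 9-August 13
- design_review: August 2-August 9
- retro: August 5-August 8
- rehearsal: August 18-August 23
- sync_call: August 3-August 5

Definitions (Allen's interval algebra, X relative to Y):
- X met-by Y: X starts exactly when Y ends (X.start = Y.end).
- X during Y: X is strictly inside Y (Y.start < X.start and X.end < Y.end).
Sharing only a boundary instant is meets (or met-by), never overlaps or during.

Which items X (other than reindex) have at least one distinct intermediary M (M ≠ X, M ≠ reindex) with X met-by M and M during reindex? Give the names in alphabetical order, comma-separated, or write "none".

compaction, load_test, retro

Target reindex = [August 1, August 12].
Intermediaries M with M during reindex: design_review, retro, sync_call.
Via design_review — items with X met-by design_review: compaction.
Via retro — items with X met-by retro: load_test.
Via sync_call — items with X met-by sync_call: retro.
Union: compaction, load_test, retro.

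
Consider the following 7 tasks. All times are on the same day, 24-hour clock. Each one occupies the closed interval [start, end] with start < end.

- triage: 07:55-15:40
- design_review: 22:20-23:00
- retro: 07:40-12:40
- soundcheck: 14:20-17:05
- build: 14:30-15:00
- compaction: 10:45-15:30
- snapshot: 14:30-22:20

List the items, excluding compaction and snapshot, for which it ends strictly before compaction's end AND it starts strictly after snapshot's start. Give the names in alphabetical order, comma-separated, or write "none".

none

Conditions: its end is strictly before compaction's end (X.end < 15:30) AND its start is strictly after snapshot's start (X.start > 14:30).
build: end 15:00 < 15:30? ✓; start 14:30 > 14:30? ✗ → no.
design_review: end 23:00 < 15:30? ✗; start 22:20 > 14:30? ✓ → no.
retro: end 12:40 < 15:30? ✓; start 07:40 > 14:30? ✗ → no.
soundcheck: end 17:05 < 15:30? ✗; start 14:20 > 14:30? ✗ → no.
triage: end 15:40 < 15:30? ✗; start 07:55 > 14:30? ✗ → no.
Result: none.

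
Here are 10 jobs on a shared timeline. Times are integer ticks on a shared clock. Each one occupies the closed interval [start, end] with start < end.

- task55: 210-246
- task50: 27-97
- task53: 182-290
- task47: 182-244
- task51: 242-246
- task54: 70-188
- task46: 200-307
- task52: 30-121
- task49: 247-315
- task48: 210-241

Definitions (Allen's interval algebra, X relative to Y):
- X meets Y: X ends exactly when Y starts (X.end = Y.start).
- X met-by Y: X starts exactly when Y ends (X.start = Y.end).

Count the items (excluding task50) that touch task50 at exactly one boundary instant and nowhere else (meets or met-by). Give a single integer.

0

Target task50 = [27, 97].
task46 [200, 307] → after → no.
task47 [182, 244] → after → no.
task48 [210, 241] → after → no.
task49 [247, 315] → after → no.
task51 [242, 246] → after → no.
task52 [30, 121] → overlapped-by → no.
task53 [182, 290] → after → no.
task54 [70, 188] → overlapped-by → no.
task55 [210, 246] → after → no.
Total: 0.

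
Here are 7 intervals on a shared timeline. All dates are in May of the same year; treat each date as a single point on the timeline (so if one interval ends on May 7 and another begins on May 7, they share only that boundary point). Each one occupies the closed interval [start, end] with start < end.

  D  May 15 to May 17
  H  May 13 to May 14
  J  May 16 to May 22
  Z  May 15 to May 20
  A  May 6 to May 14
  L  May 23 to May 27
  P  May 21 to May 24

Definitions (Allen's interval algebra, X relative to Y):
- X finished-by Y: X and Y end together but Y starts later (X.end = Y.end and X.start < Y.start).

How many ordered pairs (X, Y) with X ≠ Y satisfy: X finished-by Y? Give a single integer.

1

Checking all 42 ordered pairs for relation 'finished-by'; matching pairs in alphabetical order:
(A, H): A finished-by H ✓
Count: 1.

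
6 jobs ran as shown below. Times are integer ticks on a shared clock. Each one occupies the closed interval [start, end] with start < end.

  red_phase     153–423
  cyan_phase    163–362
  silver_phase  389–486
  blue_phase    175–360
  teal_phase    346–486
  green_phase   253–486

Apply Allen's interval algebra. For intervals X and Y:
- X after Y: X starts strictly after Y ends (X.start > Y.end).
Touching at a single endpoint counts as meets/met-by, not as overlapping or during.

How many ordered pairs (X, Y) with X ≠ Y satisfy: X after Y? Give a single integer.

2

Checking all 30 ordered pairs for relation 'after'; matching pairs in alphabetical order:
(silver_phase, blue_phase): silver_phase after blue_phase ✓
(silver_phase, cyan_phase): silver_phase after cyan_phase ✓
Count: 2.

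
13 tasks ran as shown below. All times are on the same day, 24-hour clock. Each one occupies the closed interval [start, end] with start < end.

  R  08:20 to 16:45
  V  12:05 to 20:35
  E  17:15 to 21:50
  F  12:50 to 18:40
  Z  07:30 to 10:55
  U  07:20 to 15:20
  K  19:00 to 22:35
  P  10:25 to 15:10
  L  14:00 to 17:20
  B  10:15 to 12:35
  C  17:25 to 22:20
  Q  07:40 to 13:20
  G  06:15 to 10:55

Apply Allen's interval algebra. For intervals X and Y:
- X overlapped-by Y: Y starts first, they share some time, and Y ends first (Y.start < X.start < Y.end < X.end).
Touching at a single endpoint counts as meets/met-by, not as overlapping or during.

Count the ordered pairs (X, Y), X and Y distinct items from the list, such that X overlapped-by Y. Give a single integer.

34

Checking all 156 ordered pairs for relation 'overlapped-by'; matching pairs in alphabetical order:
(B, G): B overlapped-by G ✓
(B, Z): B overlapped-by Z ✓
(C, E): C overlapped-by E ✓
(C, F): C overlapped-by F ✓
(C, V): C overlapped-by V ✓
(E, F): E overlapped-by F ✓
(E, L): E overlapped-by L ✓
(E, V): E overlapped-by V ✓
(F, P): F overlapped-by P ✓
(F, Q): F overlapped-by Q ✓
(F, R): F overlapped-by R ✓
(F, U): F overlapped-by U ✓
(K, C): K overlapped-by C ✓
(K, E): K overlapped-by E ✓
(K, V): K overlapped-by V ✓
(L, P): L overlapped-by P ✓
(L, R): L overlapped-by R ✓
(L, U): L overlapped-by U ✓
(P, B): P overlapped-by B ✓
(P, G): P overlapped-by G ✓
(P, Q): P overlapped-by Q ✓
(P, Z): P overlapped-by Z ✓
(Q, G): Q overlapped-by G ✓
(Q, Z): Q overlapped-by Z ✓
... plus 10 further pairs not listed.
Count: 34.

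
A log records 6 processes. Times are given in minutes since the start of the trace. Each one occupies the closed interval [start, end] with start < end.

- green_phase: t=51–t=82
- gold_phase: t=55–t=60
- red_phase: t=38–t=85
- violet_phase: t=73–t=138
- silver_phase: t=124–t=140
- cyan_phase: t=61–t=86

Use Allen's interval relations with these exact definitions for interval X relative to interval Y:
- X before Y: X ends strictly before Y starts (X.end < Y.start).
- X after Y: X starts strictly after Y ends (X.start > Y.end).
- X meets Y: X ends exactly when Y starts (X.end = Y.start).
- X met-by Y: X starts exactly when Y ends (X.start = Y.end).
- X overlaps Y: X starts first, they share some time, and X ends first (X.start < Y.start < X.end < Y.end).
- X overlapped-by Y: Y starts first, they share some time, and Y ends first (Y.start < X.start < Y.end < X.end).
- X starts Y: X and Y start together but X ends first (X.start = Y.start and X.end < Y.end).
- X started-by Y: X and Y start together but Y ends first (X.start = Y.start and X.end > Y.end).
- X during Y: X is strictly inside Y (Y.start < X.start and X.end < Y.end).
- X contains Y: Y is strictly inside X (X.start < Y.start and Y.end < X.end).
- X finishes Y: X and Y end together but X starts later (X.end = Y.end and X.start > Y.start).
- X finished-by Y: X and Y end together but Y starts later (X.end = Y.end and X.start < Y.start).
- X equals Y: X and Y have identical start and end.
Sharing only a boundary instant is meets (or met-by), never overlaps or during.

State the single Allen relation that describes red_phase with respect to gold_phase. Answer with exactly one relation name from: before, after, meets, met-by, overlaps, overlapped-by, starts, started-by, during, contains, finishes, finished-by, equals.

red_phase = [t=38, t=85]; gold_phase = [t=55, t=60].
Compare endpoints: red_phase.start < gold_phase.start, red_phase.start < gold_phase.end, red_phase.end > gold_phase.start, red_phase.end > gold_phase.end.
That pattern is 'contains'.

contains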